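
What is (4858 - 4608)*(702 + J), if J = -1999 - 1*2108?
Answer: -851250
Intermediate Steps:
J = -4107 (J = -1999 - 2108 = -4107)
(4858 - 4608)*(702 + J) = (4858 - 4608)*(702 - 4107) = 250*(-3405) = -851250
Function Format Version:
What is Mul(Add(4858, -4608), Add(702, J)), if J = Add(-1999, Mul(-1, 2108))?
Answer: -851250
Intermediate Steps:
J = -4107 (J = Add(-1999, -2108) = -4107)
Mul(Add(4858, -4608), Add(702, J)) = Mul(Add(4858, -4608), Add(702, -4107)) = Mul(250, -3405) = -851250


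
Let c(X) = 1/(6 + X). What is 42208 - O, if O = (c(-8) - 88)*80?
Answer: 49288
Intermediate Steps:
O = -7080 (O = (1/(6 - 8) - 88)*80 = (1/(-2) - 88)*80 = (-½ - 88)*80 = -177/2*80 = -7080)
42208 - O = 42208 - 1*(-7080) = 42208 + 7080 = 49288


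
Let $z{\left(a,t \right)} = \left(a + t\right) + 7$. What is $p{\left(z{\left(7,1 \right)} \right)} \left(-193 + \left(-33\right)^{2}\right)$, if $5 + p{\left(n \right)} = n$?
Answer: $8960$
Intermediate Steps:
$z{\left(a,t \right)} = 7 + a + t$
$p{\left(n \right)} = -5 + n$
$p{\left(z{\left(7,1 \right)} \right)} \left(-193 + \left(-33\right)^{2}\right) = \left(-5 + \left(7 + 7 + 1\right)\right) \left(-193 + \left(-33\right)^{2}\right) = \left(-5 + 15\right) \left(-193 + 1089\right) = 10 \cdot 896 = 8960$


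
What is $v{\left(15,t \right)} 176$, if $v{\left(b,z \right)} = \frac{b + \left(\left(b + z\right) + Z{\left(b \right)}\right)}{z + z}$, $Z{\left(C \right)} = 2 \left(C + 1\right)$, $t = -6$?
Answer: $- \frac{2464}{3} \approx -821.33$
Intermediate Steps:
$Z{\left(C \right)} = 2 + 2 C$ ($Z{\left(C \right)} = 2 \left(1 + C\right) = 2 + 2 C$)
$v{\left(b,z \right)} = \frac{2 + z + 4 b}{2 z}$ ($v{\left(b,z \right)} = \frac{b + \left(\left(b + z\right) + \left(2 + 2 b\right)\right)}{z + z} = \frac{b + \left(2 + z + 3 b\right)}{2 z} = \left(2 + z + 4 b\right) \frac{1}{2 z} = \frac{2 + z + 4 b}{2 z}$)
$v{\left(15,t \right)} 176 = \frac{2 - 6 + 4 \cdot 15}{2 \left(-6\right)} 176 = \frac{1}{2} \left(- \frac{1}{6}\right) \left(2 - 6 + 60\right) 176 = \frac{1}{2} \left(- \frac{1}{6}\right) 56 \cdot 176 = \left(- \frac{14}{3}\right) 176 = - \frac{2464}{3}$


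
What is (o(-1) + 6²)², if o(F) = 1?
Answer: 1369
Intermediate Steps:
(o(-1) + 6²)² = (1 + 6²)² = (1 + 36)² = 37² = 1369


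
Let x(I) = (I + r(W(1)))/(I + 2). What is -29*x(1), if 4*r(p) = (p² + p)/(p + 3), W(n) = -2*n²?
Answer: -29/2 ≈ -14.500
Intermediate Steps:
r(p) = (p + p²)/(4*(3 + p)) (r(p) = ((p² + p)/(p + 3))/4 = ((p + p²)/(3 + p))/4 = (p + p²)/(4*(3 + p)))
x(I) = (½ + I)/(2 + I) (x(I) = (I + (-2*1²)*(1 - 2*1²)/(4*(3 - 2*1²)))/(I + 2) = (I + (-2*1)*(1 - 2*1)/(4*(3 - 2*1)))/(2 + I) = (I + (¼)*(-2)*(1 - 2)/(3 - 2))/(2 + I) = (I + (¼)*(-2)*(-1)/1)/(2 + I) = (I + (¼)*(-2)*1*(-1))/(2 + I) = (I + ½)/(2 + I) = (½ + I)/(2 + I))
-29*x(1) = -29*(½ + 1)/(2 + 1) = -29*3/(3*2) = -29*½ = -29/2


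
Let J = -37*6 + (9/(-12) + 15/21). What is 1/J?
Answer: -28/6217 ≈ -0.0045038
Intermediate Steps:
J = -6217/28 (J = -222 + (9*(-1/12) + 15*(1/21)) = -222 + (-3/4 + 5/7) = -222 - 1/28 = -6217/28 ≈ -222.04)
1/J = 1/(-6217/28) = -28/6217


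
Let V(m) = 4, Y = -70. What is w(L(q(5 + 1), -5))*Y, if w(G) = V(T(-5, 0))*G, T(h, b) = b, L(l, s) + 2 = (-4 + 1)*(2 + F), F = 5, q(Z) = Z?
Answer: 6440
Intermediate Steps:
L(l, s) = -23 (L(l, s) = -2 + (-4 + 1)*(2 + 5) = -2 - 3*7 = -2 - 21 = -23)
w(G) = 4*G
w(L(q(5 + 1), -5))*Y = (4*(-23))*(-70) = -92*(-70) = 6440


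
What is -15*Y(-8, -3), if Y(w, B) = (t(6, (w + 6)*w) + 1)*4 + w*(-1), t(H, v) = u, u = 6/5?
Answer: -252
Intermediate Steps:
u = 6/5 (u = 6*(⅕) = 6/5 ≈ 1.2000)
t(H, v) = 6/5
Y(w, B) = 44/5 - w (Y(w, B) = (6/5 + 1)*4 + w*(-1) = (11/5)*4 - w = 44/5 - w)
-15*Y(-8, -3) = -15*(44/5 - 1*(-8)) = -15*(44/5 + 8) = -15*84/5 = -252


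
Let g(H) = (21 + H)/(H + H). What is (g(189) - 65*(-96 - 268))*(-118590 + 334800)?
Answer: 15346946150/3 ≈ 5.1157e+9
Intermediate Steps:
g(H) = (21 + H)/(2*H) (g(H) = (21 + H)/((2*H)) = (21 + H)*(1/(2*H)) = (21 + H)/(2*H))
(g(189) - 65*(-96 - 268))*(-118590 + 334800) = ((1/2)*(21 + 189)/189 - 65*(-96 - 268))*(-118590 + 334800) = ((1/2)*(1/189)*210 - 65*(-364))*216210 = (5/9 + 23660)*216210 = (212945/9)*216210 = 15346946150/3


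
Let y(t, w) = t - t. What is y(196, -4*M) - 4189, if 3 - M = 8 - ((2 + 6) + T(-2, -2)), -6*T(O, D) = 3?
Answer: -4189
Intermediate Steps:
T(O, D) = -½ (T(O, D) = -⅙*3 = -½)
M = 5/2 (M = 3 - (8 - ((2 + 6) - ½)) = 3 - (8 - (8 - ½)) = 3 - (8 - 1*15/2) = 3 - (8 - 15/2) = 3 - 1*½ = 3 - ½ = 5/2 ≈ 2.5000)
y(t, w) = 0
y(196, -4*M) - 4189 = 0 - 4189 = -4189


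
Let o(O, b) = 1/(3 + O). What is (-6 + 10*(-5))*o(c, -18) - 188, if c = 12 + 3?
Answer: -1720/9 ≈ -191.11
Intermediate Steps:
c = 15
(-6 + 10*(-5))*o(c, -18) - 188 = (-6 + 10*(-5))/(3 + 15) - 188 = (-6 - 50)/18 - 188 = -56*1/18 - 188 = -28/9 - 188 = -1720/9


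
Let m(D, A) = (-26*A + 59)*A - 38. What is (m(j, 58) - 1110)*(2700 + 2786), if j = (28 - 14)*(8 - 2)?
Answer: -467352340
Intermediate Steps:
j = 84 (j = 14*6 = 84)
m(D, A) = -38 + A*(59 - 26*A) (m(D, A) = (59 - 26*A)*A - 38 = A*(59 - 26*A) - 38 = -38 + A*(59 - 26*A))
(m(j, 58) - 1110)*(2700 + 2786) = ((-38 - 26*58² + 59*58) - 1110)*(2700 + 2786) = ((-38 - 26*3364 + 3422) - 1110)*5486 = ((-38 - 87464 + 3422) - 1110)*5486 = (-84080 - 1110)*5486 = -85190*5486 = -467352340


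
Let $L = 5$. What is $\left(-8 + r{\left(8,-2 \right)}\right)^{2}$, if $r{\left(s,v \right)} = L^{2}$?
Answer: $289$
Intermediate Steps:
$r{\left(s,v \right)} = 25$ ($r{\left(s,v \right)} = 5^{2} = 25$)
$\left(-8 + r{\left(8,-2 \right)}\right)^{2} = \left(-8 + 25\right)^{2} = 17^{2} = 289$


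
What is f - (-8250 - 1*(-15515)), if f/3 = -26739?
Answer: -87482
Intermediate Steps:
f = -80217 (f = 3*(-26739) = -80217)
f - (-8250 - 1*(-15515)) = -80217 - (-8250 - 1*(-15515)) = -80217 - (-8250 + 15515) = -80217 - 1*7265 = -80217 - 7265 = -87482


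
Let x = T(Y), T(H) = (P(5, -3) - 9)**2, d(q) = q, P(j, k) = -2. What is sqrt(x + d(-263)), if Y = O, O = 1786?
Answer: I*sqrt(142) ≈ 11.916*I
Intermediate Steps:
Y = 1786
T(H) = 121 (T(H) = (-2 - 9)**2 = (-11)**2 = 121)
x = 121
sqrt(x + d(-263)) = sqrt(121 - 263) = sqrt(-142) = I*sqrt(142)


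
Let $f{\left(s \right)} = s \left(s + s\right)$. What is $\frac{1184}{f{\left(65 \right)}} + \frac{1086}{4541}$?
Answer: $\frac{7276622}{19185725} \approx 0.37927$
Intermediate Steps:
$f{\left(s \right)} = 2 s^{2}$ ($f{\left(s \right)} = s 2 s = 2 s^{2}$)
$\frac{1184}{f{\left(65 \right)}} + \frac{1086}{4541} = \frac{1184}{2 \cdot 65^{2}} + \frac{1086}{4541} = \frac{1184}{2 \cdot 4225} + 1086 \cdot \frac{1}{4541} = \frac{1184}{8450} + \frac{1086}{4541} = 1184 \cdot \frac{1}{8450} + \frac{1086}{4541} = \frac{592}{4225} + \frac{1086}{4541} = \frac{7276622}{19185725}$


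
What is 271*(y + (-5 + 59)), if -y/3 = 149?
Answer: -106503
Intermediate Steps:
y = -447 (y = -3*149 = -447)
271*(y + (-5 + 59)) = 271*(-447 + (-5 + 59)) = 271*(-447 + 54) = 271*(-393) = -106503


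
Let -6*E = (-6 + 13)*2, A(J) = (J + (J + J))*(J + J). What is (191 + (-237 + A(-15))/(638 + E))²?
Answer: 135112115776/3636649 ≈ 37153.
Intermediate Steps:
A(J) = 6*J² (A(J) = (J + 2*J)*(2*J) = (3*J)*(2*J) = 6*J²)
E = -7/3 (E = -(-6 + 13)*2/6 = -7*2/6 = -⅙*14 = -7/3 ≈ -2.3333)
(191 + (-237 + A(-15))/(638 + E))² = (191 + (-237 + 6*(-15)²)/(638 - 7/3))² = (191 + (-237 + 6*225)/(1907/3))² = (191 + (-237 + 1350)*(3/1907))² = (191 + 1113*(3/1907))² = (191 + 3339/1907)² = (367576/1907)² = 135112115776/3636649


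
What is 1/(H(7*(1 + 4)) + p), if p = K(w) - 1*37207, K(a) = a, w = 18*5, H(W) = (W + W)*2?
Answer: -1/36977 ≈ -2.7044e-5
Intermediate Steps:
H(W) = 4*W (H(W) = (2*W)*2 = 4*W)
w = 90
p = -37117 (p = 90 - 1*37207 = 90 - 37207 = -37117)
1/(H(7*(1 + 4)) + p) = 1/(4*(7*(1 + 4)) - 37117) = 1/(4*(7*5) - 37117) = 1/(4*35 - 37117) = 1/(140 - 37117) = 1/(-36977) = -1/36977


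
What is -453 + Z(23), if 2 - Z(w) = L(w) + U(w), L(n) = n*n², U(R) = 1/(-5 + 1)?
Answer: -50471/4 ≈ -12618.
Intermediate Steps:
U(R) = -¼ (U(R) = 1/(-4) = -¼)
L(n) = n³
Z(w) = 9/4 - w³ (Z(w) = 2 - (w³ - ¼) = 2 - (-¼ + w³) = 2 + (¼ - w³) = 9/4 - w³)
-453 + Z(23) = -453 + (9/4 - 1*23³) = -453 + (9/4 - 1*12167) = -453 + (9/4 - 12167) = -453 - 48659/4 = -50471/4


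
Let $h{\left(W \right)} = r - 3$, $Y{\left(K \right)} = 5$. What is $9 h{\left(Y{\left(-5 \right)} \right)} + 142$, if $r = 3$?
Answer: $142$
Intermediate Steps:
$h{\left(W \right)} = 0$ ($h{\left(W \right)} = 3 - 3 = 0$)
$9 h{\left(Y{\left(-5 \right)} \right)} + 142 = 9 \cdot 0 + 142 = 0 + 142 = 142$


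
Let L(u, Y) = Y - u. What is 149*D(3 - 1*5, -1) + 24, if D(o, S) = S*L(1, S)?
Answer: 322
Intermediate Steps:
D(o, S) = S*(-1 + S) (D(o, S) = S*(S - 1*1) = S*(S - 1) = S*(-1 + S))
149*D(3 - 1*5, -1) + 24 = 149*(-(-1 - 1)) + 24 = 149*(-1*(-2)) + 24 = 149*2 + 24 = 298 + 24 = 322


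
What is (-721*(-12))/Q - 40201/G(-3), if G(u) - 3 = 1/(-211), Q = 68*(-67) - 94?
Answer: -6574779869/489800 ≈ -13423.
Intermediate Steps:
Q = -4650 (Q = -4556 - 94 = -4650)
G(u) = 632/211 (G(u) = 3 + 1/(-211) = 3 - 1/211 = 632/211)
(-721*(-12))/Q - 40201/G(-3) = -721*(-12)/(-4650) - 40201/632/211 = 8652*(-1/4650) - 40201*211/632 = -1442/775 - 8482411/632 = -6574779869/489800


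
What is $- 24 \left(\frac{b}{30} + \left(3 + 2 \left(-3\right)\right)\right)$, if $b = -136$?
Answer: $\frac{904}{5} \approx 180.8$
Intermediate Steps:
$- 24 \left(\frac{b}{30} + \left(3 + 2 \left(-3\right)\right)\right) = - 24 \left(- \frac{136}{30} + \left(3 + 2 \left(-3\right)\right)\right) = - 24 \left(\left(-136\right) \frac{1}{30} + \left(3 - 6\right)\right) = - 24 \left(- \frac{68}{15} - 3\right) = \left(-24\right) \left(- \frac{113}{15}\right) = \frac{904}{5}$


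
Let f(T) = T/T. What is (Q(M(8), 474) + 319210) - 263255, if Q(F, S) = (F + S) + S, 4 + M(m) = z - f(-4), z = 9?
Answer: 56907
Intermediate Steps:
f(T) = 1
M(m) = 4 (M(m) = -4 + (9 - 1*1) = -4 + (9 - 1) = -4 + 8 = 4)
Q(F, S) = F + 2*S
(Q(M(8), 474) + 319210) - 263255 = ((4 + 2*474) + 319210) - 263255 = ((4 + 948) + 319210) - 263255 = (952 + 319210) - 263255 = 320162 - 263255 = 56907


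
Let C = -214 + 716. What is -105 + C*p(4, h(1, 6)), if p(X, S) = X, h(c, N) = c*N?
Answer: 1903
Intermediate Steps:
C = 502
h(c, N) = N*c
-105 + C*p(4, h(1, 6)) = -105 + 502*4 = -105 + 2008 = 1903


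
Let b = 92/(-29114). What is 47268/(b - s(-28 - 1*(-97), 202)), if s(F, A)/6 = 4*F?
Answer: -344040138/12053219 ≈ -28.543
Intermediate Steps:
s(F, A) = 24*F (s(F, A) = 6*(4*F) = 24*F)
b = -46/14557 (b = 92*(-1/29114) = -46/14557 ≈ -0.0031600)
47268/(b - s(-28 - 1*(-97), 202)) = 47268/(-46/14557 - 24*(-28 - 1*(-97))) = 47268/(-46/14557 - 24*(-28 + 97)) = 47268/(-46/14557 - 24*69) = 47268/(-46/14557 - 1*1656) = 47268/(-46/14557 - 1656) = 47268/(-24106438/14557) = 47268*(-14557/24106438) = -344040138/12053219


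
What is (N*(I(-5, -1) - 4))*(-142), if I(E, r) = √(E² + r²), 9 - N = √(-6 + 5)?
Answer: 142*(4 - √26)*(9 - I) ≈ -1404.5 + 156.06*I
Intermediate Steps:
N = 9 - I (N = 9 - √(-6 + 5) = 9 - √(-1) = 9 - I ≈ 9.0 - 1.0*I)
(N*(I(-5, -1) - 4))*(-142) = ((9 - I)*(√((-5)² + (-1)²) - 4))*(-142) = ((9 - I)*(√(25 + 1) - 4))*(-142) = ((9 - I)*(√26 - 4))*(-142) = ((9 - I)*(-4 + √26))*(-142) = ((-4 + √26)*(9 - I))*(-142) = -142*(-4 + √26)*(9 - I)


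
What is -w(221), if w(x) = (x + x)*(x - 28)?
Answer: -85306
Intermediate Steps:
w(x) = 2*x*(-28 + x) (w(x) = (2*x)*(-28 + x) = 2*x*(-28 + x))
-w(221) = -2*221*(-28 + 221) = -2*221*193 = -1*85306 = -85306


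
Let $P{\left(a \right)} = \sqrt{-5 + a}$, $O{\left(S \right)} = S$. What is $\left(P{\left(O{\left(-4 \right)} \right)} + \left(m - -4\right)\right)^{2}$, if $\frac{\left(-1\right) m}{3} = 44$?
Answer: $16375 - 768 i \approx 16375.0 - 768.0 i$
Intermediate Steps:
$m = -132$ ($m = \left(-3\right) 44 = -132$)
$\left(P{\left(O{\left(-4 \right)} \right)} + \left(m - -4\right)\right)^{2} = \left(\sqrt{-5 - 4} - 128\right)^{2} = \left(\sqrt{-9} + \left(-132 + 4\right)\right)^{2} = \left(3 i - 128\right)^{2} = \left(-128 + 3 i\right)^{2}$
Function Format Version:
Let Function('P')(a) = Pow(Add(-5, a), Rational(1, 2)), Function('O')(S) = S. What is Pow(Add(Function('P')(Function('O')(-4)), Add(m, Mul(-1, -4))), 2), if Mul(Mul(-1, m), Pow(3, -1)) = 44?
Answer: Add(16375, Mul(-768, I)) ≈ Add(16375., Mul(-768.00, I))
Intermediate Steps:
m = -132 (m = Mul(-3, 44) = -132)
Pow(Add(Function('P')(Function('O')(-4)), Add(m, Mul(-1, -4))), 2) = Pow(Add(Pow(Add(-5, -4), Rational(1, 2)), Add(-132, Mul(-1, -4))), 2) = Pow(Add(Pow(-9, Rational(1, 2)), Add(-132, 4)), 2) = Pow(Add(Mul(3, I), -128), 2) = Pow(Add(-128, Mul(3, I)), 2)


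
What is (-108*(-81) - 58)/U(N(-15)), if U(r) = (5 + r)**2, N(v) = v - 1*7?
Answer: 8690/289 ≈ 30.069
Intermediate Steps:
N(v) = -7 + v (N(v) = v - 7 = -7 + v)
(-108*(-81) - 58)/U(N(-15)) = (-108*(-81) - 58)/((5 + (-7 - 15))**2) = (8748 - 58)/((5 - 22)**2) = 8690/((-17)**2) = 8690/289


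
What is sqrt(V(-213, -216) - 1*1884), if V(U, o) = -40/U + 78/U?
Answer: I*sqrt(85483290)/213 ≈ 43.407*I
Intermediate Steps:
V(U, o) = 38/U
sqrt(V(-213, -216) - 1*1884) = sqrt(38/(-213) - 1*1884) = sqrt(38*(-1/213) - 1884) = sqrt(-38/213 - 1884) = sqrt(-401330/213) = I*sqrt(85483290)/213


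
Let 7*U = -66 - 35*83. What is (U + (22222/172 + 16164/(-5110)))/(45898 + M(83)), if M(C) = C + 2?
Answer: -9366591/1443406370 ≈ -0.0064892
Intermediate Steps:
U = -2971/7 (U = (-66 - 35*83)/7 = (-66 - 2905)/7 = (1/7)*(-2971) = -2971/7 ≈ -424.43)
M(C) = 2 + C
(U + (22222/172 + 16164/(-5110)))/(45898 + M(83)) = (-2971/7 + (22222/172 + 16164/(-5110)))/(45898 + (2 + 83)) = (-2971/7 + (22222*(1/172) + 16164*(-1/5110)))/(45898 + 85) = (-2971/7 + (11111/86 - 8082/2555))/45983 = (-2971/7 + 27693553/219730)*(1/45983) = -9366591/31390*1/45983 = -9366591/1443406370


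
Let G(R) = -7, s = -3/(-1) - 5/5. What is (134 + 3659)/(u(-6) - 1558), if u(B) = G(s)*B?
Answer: -3793/1516 ≈ -2.5020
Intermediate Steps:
s = 2 (s = -3*(-1) - 5*⅕ = 3 - 1 = 2)
u(B) = -7*B
(134 + 3659)/(u(-6) - 1558) = (134 + 3659)/(-7*(-6) - 1558) = 3793/(42 - 1558) = 3793/(-1516) = 3793*(-1/1516) = -3793/1516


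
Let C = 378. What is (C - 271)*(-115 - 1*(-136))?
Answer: 2247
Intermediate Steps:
(C - 271)*(-115 - 1*(-136)) = (378 - 271)*(-115 - 1*(-136)) = 107*(-115 + 136) = 107*21 = 2247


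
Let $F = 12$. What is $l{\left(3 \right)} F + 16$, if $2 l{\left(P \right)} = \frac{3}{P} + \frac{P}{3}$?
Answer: $28$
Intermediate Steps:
$l{\left(P \right)} = \frac{P}{6} + \frac{3}{2 P}$ ($l{\left(P \right)} = \frac{\frac{3}{P} + \frac{P}{3}}{2} = \frac{P}{6} + \frac{3}{2 P}$)
$l{\left(3 \right)} F + 16 = \frac{9 + 3^{2}}{6 \cdot 3} \cdot 12 + 16 = \frac{1}{6} \cdot \frac{1}{3} \left(9 + 9\right) 12 + 16 = \frac{1}{6} \cdot \frac{1}{3} \cdot 18 \cdot 12 + 16 = 1 \cdot 12 + 16 = 12 + 16 = 28$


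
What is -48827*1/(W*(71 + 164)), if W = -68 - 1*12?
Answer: 48827/18800 ≈ 2.5972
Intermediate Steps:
W = -80 (W = -68 - 12 = -80)
-48827*1/(W*(71 + 164)) = -48827*(-1/(80*(71 + 164))) = -48827/(235*(-80)) = -48827/(-18800) = -48827*(-1/18800) = 48827/18800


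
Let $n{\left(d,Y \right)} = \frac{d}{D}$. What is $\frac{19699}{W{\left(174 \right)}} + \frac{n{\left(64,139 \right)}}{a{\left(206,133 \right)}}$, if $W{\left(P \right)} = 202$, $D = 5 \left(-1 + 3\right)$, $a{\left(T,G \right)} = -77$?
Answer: $\frac{7577651}{77770} \approx 97.437$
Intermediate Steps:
$D = 10$ ($D = 5 \cdot 2 = 10$)
$n{\left(d,Y \right)} = \frac{d}{10}$
$\frac{19699}{W{\left(174 \right)}} + \frac{n{\left(64,139 \right)}}{a{\left(206,133 \right)}} = \frac{19699}{202} + \frac{\frac{1}{10} \cdot 64}{-77} = 19699 \cdot \frac{1}{202} + \frac{32}{5} \left(- \frac{1}{77}\right) = \frac{19699}{202} - \frac{32}{385} = \frac{7577651}{77770}$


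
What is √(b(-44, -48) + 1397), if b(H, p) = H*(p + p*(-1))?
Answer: √1397 ≈ 37.376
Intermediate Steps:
b(H, p) = 0 (b(H, p) = H*(p - p) = H*0 = 0)
√(b(-44, -48) + 1397) = √(0 + 1397) = √1397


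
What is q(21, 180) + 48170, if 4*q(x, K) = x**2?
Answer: 193121/4 ≈ 48280.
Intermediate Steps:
q(x, K) = x**2/4
q(21, 180) + 48170 = (1/4)*21**2 + 48170 = (1/4)*441 + 48170 = 441/4 + 48170 = 193121/4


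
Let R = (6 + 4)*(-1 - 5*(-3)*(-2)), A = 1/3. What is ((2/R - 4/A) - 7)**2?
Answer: 8678916/24025 ≈ 361.25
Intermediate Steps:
A = 1/3 ≈ 0.33333
R = -310 (R = 10*(-1 + 15*(-2)) = 10*(-1 - 30) = 10*(-31) = -310)
((2/R - 4/A) - 7)**2 = ((2/(-310) - 4/1/3) - 7)**2 = ((2*(-1/310) - 4*3) - 7)**2 = ((-1/155 - 12) - 7)**2 = (-1861/155 - 7)**2 = (-2946/155)**2 = 8678916/24025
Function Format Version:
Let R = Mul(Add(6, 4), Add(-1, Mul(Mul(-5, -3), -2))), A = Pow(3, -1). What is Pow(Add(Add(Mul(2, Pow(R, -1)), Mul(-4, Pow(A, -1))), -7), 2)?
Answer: Rational(8678916, 24025) ≈ 361.25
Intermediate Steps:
A = Rational(1, 3) ≈ 0.33333
R = -310 (R = Mul(10, Add(-1, Mul(15, -2))) = Mul(10, Add(-1, -30)) = Mul(10, -31) = -310)
Pow(Add(Add(Mul(2, Pow(R, -1)), Mul(-4, Pow(A, -1))), -7), 2) = Pow(Add(Add(Mul(2, Pow(-310, -1)), Mul(-4, Pow(Rational(1, 3), -1))), -7), 2) = Pow(Add(Add(Mul(2, Rational(-1, 310)), Mul(-4, 3)), -7), 2) = Pow(Add(Add(Rational(-1, 155), -12), -7), 2) = Pow(Add(Rational(-1861, 155), -7), 2) = Pow(Rational(-2946, 155), 2) = Rational(8678916, 24025)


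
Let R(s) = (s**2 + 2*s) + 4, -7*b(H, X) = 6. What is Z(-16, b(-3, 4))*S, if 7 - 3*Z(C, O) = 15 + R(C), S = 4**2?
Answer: -3776/3 ≈ -1258.7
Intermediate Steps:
b(H, X) = -6/7 (b(H, X) = -1/7*6 = -6/7)
R(s) = 4 + s**2 + 2*s
S = 16
Z(C, O) = -4 - 2*C/3 - C**2/3 (Z(C, O) = 7/3 - (15 + (4 + C**2 + 2*C))/3 = 7/3 - (19 + C**2 + 2*C)/3 = 7/3 + (-19/3 - 2*C/3 - C**2/3) = -4 - 2*C/3 - C**2/3)
Z(-16, b(-3, 4))*S = (-4 - 2/3*(-16) - 1/3*(-16)**2)*16 = (-4 + 32/3 - 1/3*256)*16 = (-4 + 32/3 - 256/3)*16 = -236/3*16 = -3776/3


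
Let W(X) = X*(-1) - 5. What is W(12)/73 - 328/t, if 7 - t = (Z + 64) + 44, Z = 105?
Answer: 10221/7519 ≈ 1.3594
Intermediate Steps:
t = -206 (t = 7 - ((105 + 64) + 44) = 7 - (169 + 44) = 7 - 1*213 = 7 - 213 = -206)
W(X) = -5 - X (W(X) = -X - 5 = -5 - X)
W(12)/73 - 328/t = (-5 - 1*12)/73 - 328/(-206) = (-5 - 12)*(1/73) - 328*(-1/206) = -17*1/73 + 164/103 = -17/73 + 164/103 = 10221/7519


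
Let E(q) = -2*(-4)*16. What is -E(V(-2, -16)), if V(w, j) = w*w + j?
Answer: -128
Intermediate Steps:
V(w, j) = j + w² (V(w, j) = w² + j = j + w²)
E(q) = 128 (E(q) = 8*16 = 128)
-E(V(-2, -16)) = -1*128 = -128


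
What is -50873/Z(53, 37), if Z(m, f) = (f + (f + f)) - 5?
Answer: -50873/106 ≈ -479.93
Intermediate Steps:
Z(m, f) = -5 + 3*f (Z(m, f) = (f + 2*f) - 5 = 3*f - 5 = -5 + 3*f)
-50873/Z(53, 37) = -50873/(-5 + 3*37) = -50873/(-5 + 111) = -50873/106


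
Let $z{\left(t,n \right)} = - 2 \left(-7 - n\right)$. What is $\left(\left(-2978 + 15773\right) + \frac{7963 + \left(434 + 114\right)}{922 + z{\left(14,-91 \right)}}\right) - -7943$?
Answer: $\frac{15644963}{754} \approx 20749.0$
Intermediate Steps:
$z{\left(t,n \right)} = 14 + 2 n$
$\left(\left(-2978 + 15773\right) + \frac{7963 + \left(434 + 114\right)}{922 + z{\left(14,-91 \right)}}\right) - -7943 = \left(\left(-2978 + 15773\right) + \frac{7963 + \left(434 + 114\right)}{922 + \left(14 + 2 \left(-91\right)\right)}\right) - -7943 = \left(12795 + \frac{7963 + 548}{922 + \left(14 - 182\right)}\right) + 7943 = \left(12795 + \frac{8511}{922 - 168}\right) + 7943 = \left(12795 + \frac{8511}{754}\right) + 7943 = \frac{9655941}{754} + 7943 = \frac{15644963}{754}$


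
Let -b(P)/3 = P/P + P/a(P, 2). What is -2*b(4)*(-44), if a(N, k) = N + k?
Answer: -440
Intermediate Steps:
b(P) = -3 - 3*P/(2 + P) (b(P) = -3*(P/P + P/(P + 2)) = -3*(1 + P/(2 + P)) = -3 - 3*P/(2 + P))
-2*b(4)*(-44) = -12*(-1 - 1*4)/(2 + 4)*(-44) = -12*(-1 - 4)/6*(-44) = -12*(-5)/6*(-44) = -2*(-5)*(-44) = 10*(-44) = -440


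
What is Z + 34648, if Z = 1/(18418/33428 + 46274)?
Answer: 26797901230274/773432845 ≈ 34648.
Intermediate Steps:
Z = 16714/773432845 (Z = 1/(18418*(1/33428) + 46274) = 1/(9209/16714 + 46274) = 1/(773432845/16714) = 16714/773432845 ≈ 2.1610e-5)
Z + 34648 = 16714/773432845 + 34648 = 26797901230274/773432845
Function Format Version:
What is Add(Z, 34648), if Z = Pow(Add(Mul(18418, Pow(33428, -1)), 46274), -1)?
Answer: Rational(26797901230274, 773432845) ≈ 34648.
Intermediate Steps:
Z = Rational(16714, 773432845) (Z = Pow(Add(Mul(18418, Rational(1, 33428)), 46274), -1) = Pow(Add(Rational(9209, 16714), 46274), -1) = Pow(Rational(773432845, 16714), -1) = Rational(16714, 773432845) ≈ 2.1610e-5)
Add(Z, 34648) = Add(Rational(16714, 773432845), 34648) = Rational(26797901230274, 773432845)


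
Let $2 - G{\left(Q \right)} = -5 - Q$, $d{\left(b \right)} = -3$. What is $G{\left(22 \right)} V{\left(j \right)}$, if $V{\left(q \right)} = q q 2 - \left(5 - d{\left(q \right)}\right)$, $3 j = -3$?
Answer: $-174$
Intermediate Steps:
$G{\left(Q \right)} = 7 + Q$ ($G{\left(Q \right)} = 2 - \left(-5 - Q\right) = 2 + \left(5 + Q\right) = 7 + Q$)
$j = -1$ ($j = \frac{1}{3} \left(-3\right) = -1$)
$V{\left(q \right)} = -8 + 2 q^{2}$ ($V{\left(q \right)} = q q 2 - \left(5 - -3\right) = q^{2} \cdot 2 - \left(5 + 3\right) = 2 q^{2} - 8 = -8 + 2 q^{2}$)
$G{\left(22 \right)} V{\left(j \right)} = \left(7 + 22\right) \left(-8 + 2 \left(-1\right)^{2}\right) = 29 \left(-8 + 2 \cdot 1\right) = 29 \left(-8 + 2\right) = 29 \left(-6\right) = -174$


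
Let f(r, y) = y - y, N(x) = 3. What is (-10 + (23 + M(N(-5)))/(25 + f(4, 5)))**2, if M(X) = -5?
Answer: 53824/625 ≈ 86.118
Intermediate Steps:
f(r, y) = 0
(-10 + (23 + M(N(-5)))/(25 + f(4, 5)))**2 = (-10 + (23 - 5)/(25 + 0))**2 = (-10 + 18/25)**2 = (-232/25)**2 = 53824/625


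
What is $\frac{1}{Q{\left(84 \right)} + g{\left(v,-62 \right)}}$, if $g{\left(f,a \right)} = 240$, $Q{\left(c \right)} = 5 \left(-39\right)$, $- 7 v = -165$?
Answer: $\frac{1}{45} \approx 0.022222$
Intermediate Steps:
$v = \frac{165}{7}$ ($v = \left(- \frac{1}{7}\right) \left(-165\right) = \frac{165}{7} \approx 23.571$)
$Q{\left(c \right)} = -195$
$\frac{1}{Q{\left(84 \right)} + g{\left(v,-62 \right)}} = \frac{1}{-195 + 240} = \frac{1}{45}$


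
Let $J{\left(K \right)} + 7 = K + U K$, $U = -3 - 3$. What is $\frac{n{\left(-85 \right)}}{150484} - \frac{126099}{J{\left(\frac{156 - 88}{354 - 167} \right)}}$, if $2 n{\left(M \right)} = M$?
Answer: $\frac{24557023171}{1717288} \approx 14300.0$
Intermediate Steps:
$U = -6$
$n{\left(M \right)} = \frac{M}{2}$
$J{\left(K \right)} = -7 - 5 K$ ($J{\left(K \right)} = -7 + \left(K - 6 K\right) = -7 - 5 K$)
$\frac{n{\left(-85 \right)}}{150484} - \frac{126099}{J{\left(\frac{156 - 88}{354 - 167} \right)}} = \frac{\frac{1}{2} \left(-85\right)}{150484} - \frac{126099}{-7 - 5 \frac{156 - 88}{354 - 167}} = \left(- \frac{85}{2}\right) \frac{1}{150484} - \frac{126099}{-7 - 5 \cdot \frac{68}{187}} = - \frac{5}{17704} - \frac{126099}{-7 - 5 \cdot 68 \cdot \frac{1}{187}} = - \frac{5}{17704} - \frac{126099}{-7 - \frac{20}{11}} = - \frac{5}{17704} - \frac{126099}{- \frac{97}{11}} = - \frac{5}{17704} - - \frac{1387089}{97} = - \frac{5}{17704} + \frac{1387089}{97} = \frac{24557023171}{1717288}$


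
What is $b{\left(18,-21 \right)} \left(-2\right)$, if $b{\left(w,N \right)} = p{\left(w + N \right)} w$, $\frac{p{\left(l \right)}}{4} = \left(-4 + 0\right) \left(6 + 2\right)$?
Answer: $4608$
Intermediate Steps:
$p{\left(l \right)} = -128$ ($p{\left(l \right)} = 4 \left(-4 + 0\right) \left(6 + 2\right) = 4 \left(\left(-4\right) 8\right) = 4 \left(-32\right) = -128$)
$b{\left(w,N \right)} = - 128 w$
$b{\left(18,-21 \right)} \left(-2\right) = \left(-128\right) 18 \left(-2\right) = \left(-2304\right) \left(-2\right) = 4608$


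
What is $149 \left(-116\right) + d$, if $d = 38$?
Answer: $-17246$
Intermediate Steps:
$149 \left(-116\right) + d = 149 \left(-116\right) + 38 = -17284 + 38 = -17246$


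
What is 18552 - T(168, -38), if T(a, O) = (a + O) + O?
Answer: 18460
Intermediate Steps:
T(a, O) = a + 2*O (T(a, O) = (O + a) + O = a + 2*O)
18552 - T(168, -38) = 18552 - (168 + 2*(-38)) = 18552 - (168 - 76) = 18552 - 1*92 = 18552 - 92 = 18460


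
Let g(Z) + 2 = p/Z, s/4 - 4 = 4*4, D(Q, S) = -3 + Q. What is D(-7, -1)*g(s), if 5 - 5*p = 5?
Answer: 20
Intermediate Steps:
s = 80 (s = 16 + 4*(4*4) = 16 + 4*16 = 16 + 64 = 80)
p = 0 (p = 1 - ⅕*5 = 1 - 1 = 0)
g(Z) = -2 (g(Z) = -2 + 0/Z = -2 + 0 = -2)
D(-7, -1)*g(s) = (-3 - 7)*(-2) = -10*(-2) = 20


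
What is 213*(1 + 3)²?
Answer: 3408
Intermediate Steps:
213*(1 + 3)² = 213*4² = 213*16 = 3408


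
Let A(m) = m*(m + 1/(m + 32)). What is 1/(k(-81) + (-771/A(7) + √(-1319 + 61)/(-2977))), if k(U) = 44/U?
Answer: -3469673086131812742/56279785852246403281 + 71853194004228*I*√1258/56279785852246403281 ≈ -0.06165 + 4.5283e-5*I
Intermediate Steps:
A(m) = m*(m + 1/(32 + m))
1/(k(-81) + (-771/A(7) + √(-1319 + 61)/(-2977))) = 1/(44/(-81) + (-771*(32 + 7)/(7*(1 + 7² + 32*7)) + √(-1319 + 61)/(-2977))) = 1/(44*(-1/81) + (-771*39/(7*(1 + 49 + 224)) + √(-1258)*(-1/2977))) = 1/(-44/81 + (-771/(7*(1/39)*274) + (I*√1258)*(-1/2977))) = 1/(-44/81 + (-771/1918/39 - I*√1258/2977)) = 1/(-44/81 + (-771*39/1918 - I*√1258/2977)) = 1/(-44/81 + (-30069/1918 - I*√1258/2977)) = 1/(-2519981/155358 - I*√1258/2977)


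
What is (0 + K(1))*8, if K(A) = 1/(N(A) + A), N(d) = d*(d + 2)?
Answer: 2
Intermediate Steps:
N(d) = d*(2 + d)
K(A) = 1/(A + A*(2 + A)) (K(A) = 1/(A*(2 + A) + A) = 1/(A + A*(2 + A)))
(0 + K(1))*8 = (0 + 1/(1*(3 + 1)))*8 = (0 + 1/4)*8 = (1/4)*8 = 2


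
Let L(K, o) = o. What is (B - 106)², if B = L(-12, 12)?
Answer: 8836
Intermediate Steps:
B = 12
(B - 106)² = (12 - 106)² = (-94)² = 8836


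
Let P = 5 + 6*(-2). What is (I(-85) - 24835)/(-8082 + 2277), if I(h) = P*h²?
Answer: 15082/1161 ≈ 12.991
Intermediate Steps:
P = -7 (P = 5 - 12 = -7)
I(h) = -7*h²
(I(-85) - 24835)/(-8082 + 2277) = (-7*(-85)² - 24835)/(-8082 + 2277) = (-7*7225 - 24835)/(-5805) = (-50575 - 24835)*(-1/5805) = -75410*(-1/5805) = 15082/1161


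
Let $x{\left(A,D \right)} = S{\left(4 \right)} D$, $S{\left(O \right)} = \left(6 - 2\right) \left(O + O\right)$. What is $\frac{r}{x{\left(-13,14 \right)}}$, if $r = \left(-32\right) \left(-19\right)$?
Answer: $\frac{19}{14} \approx 1.3571$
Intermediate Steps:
$S{\left(O \right)} = 8 O$ ($S{\left(O \right)} = 4 \cdot 2 O = 8 O$)
$x{\left(A,D \right)} = 32 D$ ($x{\left(A,D \right)} = 8 \cdot 4 D = 32 D$)
$r = 608$
$\frac{r}{x{\left(-13,14 \right)}} = \frac{608}{32 \cdot 14} = \frac{608}{448} = 608 \cdot \frac{1}{448} = \frac{19}{14}$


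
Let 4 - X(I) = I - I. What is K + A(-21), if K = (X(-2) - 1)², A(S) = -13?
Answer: -4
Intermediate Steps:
X(I) = 4 (X(I) = 4 - (I - I) = 4 - 1*0 = 4 + 0 = 4)
K = 9 (K = (4 - 1)² = 3² = 9)
K + A(-21) = 9 - 13 = -4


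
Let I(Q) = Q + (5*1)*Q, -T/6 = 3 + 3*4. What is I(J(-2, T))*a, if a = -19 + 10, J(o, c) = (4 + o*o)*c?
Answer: 38880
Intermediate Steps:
T = -90 (T = -6*(3 + 3*4) = -6*(3 + 12) = -6*15 = -90)
J(o, c) = c*(4 + o**2) (J(o, c) = (4 + o**2)*c = c*(4 + o**2))
a = -9
I(Q) = 6*Q (I(Q) = Q + 5*Q = 6*Q)
I(J(-2, T))*a = (6*(-90*(4 + (-2)**2)))*(-9) = (6*(-90*(4 + 4)))*(-9) = (6*(-90*8))*(-9) = (6*(-720))*(-9) = -4320*(-9) = 38880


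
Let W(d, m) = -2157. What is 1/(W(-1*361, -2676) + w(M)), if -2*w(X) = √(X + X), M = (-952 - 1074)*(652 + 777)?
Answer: I/(√1447577 - 2157*I) ≈ -0.00035359 + 0.00019723*I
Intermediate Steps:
M = -2895154 (M = -2026*1429 = -2895154)
w(X) = -√2*√X/2 (w(X) = -√(X + X)/2 = -√2*√X/2)
1/(W(-1*361, -2676) + w(M)) = 1/(-2157 - √2*√(-2895154)/2) = 1/(-2157 - √2*I*√2895154/2) = 1/(-2157 - I*√1447577)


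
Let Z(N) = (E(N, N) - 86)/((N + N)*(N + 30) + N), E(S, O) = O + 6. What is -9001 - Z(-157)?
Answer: -357528484/39721 ≈ -9001.0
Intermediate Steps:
E(S, O) = 6 + O
Z(N) = (-80 + N)/(N + 2*N*(30 + N)) (Z(N) = ((6 + N) - 86)/((N + N)*(N + 30) + N) = (-80 + N)/((2*N)*(30 + N) + N) = (-80 + N)/(2*N*(30 + N) + N) = (-80 + N)/(N + 2*N*(30 + N)))
-9001 - Z(-157) = -9001 - (-80 - 157)/((-157)*(61 + 2*(-157))) = -9001 - (-1)*(-237)/(157*(61 - 314)) = -9001 - (-1)*(-237)/(157*(-253)) = -9001 - (-1)*(-1)*(-237)/(157*253) = -9001 - 1*(-237/39721) = -9001 + 237/39721 = -357528484/39721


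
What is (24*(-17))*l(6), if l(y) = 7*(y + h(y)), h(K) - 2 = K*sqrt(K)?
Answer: -22848 - 17136*sqrt(6) ≈ -64822.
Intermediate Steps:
h(K) = 2 + K**(3/2) (h(K) = 2 + K*sqrt(K) = 2 + K**(3/2))
l(y) = 14 + 7*y + 7*y**(3/2) (l(y) = 7*(y + (2 + y**(3/2))) = 7*(2 + y + y**(3/2)) = 14 + 7*y + 7*y**(3/2))
(24*(-17))*l(6) = (24*(-17))*(14 + 7*6 + 7*6**(3/2)) = -408*(14 + 42 + 7*(6*sqrt(6))) = -408*(14 + 42 + 42*sqrt(6)) = -408*(56 + 42*sqrt(6)) = -22848 - 17136*sqrt(6)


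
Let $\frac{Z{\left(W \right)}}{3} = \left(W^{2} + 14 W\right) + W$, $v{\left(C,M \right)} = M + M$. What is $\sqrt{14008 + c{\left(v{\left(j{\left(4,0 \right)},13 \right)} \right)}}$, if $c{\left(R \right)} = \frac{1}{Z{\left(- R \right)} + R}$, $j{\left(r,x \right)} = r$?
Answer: $\frac{3 \sqrt{304073237}}{442} \approx 118.36$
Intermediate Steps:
$v{\left(C,M \right)} = 2 M$
$Z{\left(W \right)} = 3 W^{2} + 45 W$ ($Z{\left(W \right)} = 3 \left(\left(W^{2} + 14 W\right) + W\right) = 3 \left(W^{2} + 15 W\right) = 3 W^{2} + 45 W$)
$c{\left(R \right)} = \frac{1}{R - 3 R \left(15 - R\right)}$ ($c{\left(R \right)} = \frac{1}{3 \left(- R\right) \left(15 - R\right) + R} = \frac{1}{- 3 R \left(15 - R\right) + R} = \frac{1}{R - 3 R \left(15 - R\right)}$)
$\sqrt{14008 + c{\left(v{\left(j{\left(4,0 \right)},13 \right)} \right)}} = \sqrt{14008 + \frac{1}{2 \cdot 13 \left(-44 + 3 \cdot 2 \cdot 13\right)}} = \sqrt{14008 + \frac{1}{26 \left(-44 + 3 \cdot 26\right)}} = \sqrt{14008 + \frac{1}{26 \left(-44 + 78\right)}} = \sqrt{14008 + \frac{1}{26 \cdot 34}} = \sqrt{14008 + \frac{1}{26} \cdot \frac{1}{34}} = \sqrt{14008 + \frac{1}{884}} = \sqrt{\frac{12383073}{884}} = \frac{3 \sqrt{304073237}}{442}$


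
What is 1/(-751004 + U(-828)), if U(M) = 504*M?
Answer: -1/1168316 ≈ -8.5593e-7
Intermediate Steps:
1/(-751004 + U(-828)) = 1/(-751004 + 504*(-828)) = 1/(-751004 - 417312) = 1/(-1168316) = -1/1168316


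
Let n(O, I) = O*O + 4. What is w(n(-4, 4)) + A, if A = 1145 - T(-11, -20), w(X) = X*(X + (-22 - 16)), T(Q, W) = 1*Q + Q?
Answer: 807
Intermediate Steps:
n(O, I) = 4 + O**2 (n(O, I) = O**2 + 4 = 4 + O**2)
T(Q, W) = 2*Q (T(Q, W) = Q + Q = 2*Q)
w(X) = X*(-38 + X) (w(X) = X*(X - 38) = X*(-38 + X))
A = 1167 (A = 1145 - 2*(-11) = 1145 - 1*(-22) = 1145 + 22 = 1167)
w(n(-4, 4)) + A = (4 + (-4)**2)*(-38 + (4 + (-4)**2)) + 1167 = (4 + 16)*(-38 + (4 + 16)) + 1167 = 20*(-38 + 20) + 1167 = 20*(-18) + 1167 = -360 + 1167 = 807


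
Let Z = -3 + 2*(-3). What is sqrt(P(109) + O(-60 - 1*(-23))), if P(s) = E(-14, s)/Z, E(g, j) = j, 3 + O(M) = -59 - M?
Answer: I*sqrt(334)/3 ≈ 6.0919*I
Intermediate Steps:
O(M) = -62 - M (O(M) = -3 + (-59 - M) = -62 - M)
Z = -9 (Z = -3 - 6 = -9)
P(s) = -s/9 (P(s) = s/(-9) = s*(-1/9) = -s/9)
sqrt(P(109) + O(-60 - 1*(-23))) = sqrt(-1/9*109 + (-62 - (-60 - 1*(-23)))) = sqrt(-109/9 + (-62 - (-60 + 23))) = sqrt(-109/9 + (-62 - 1*(-37))) = sqrt(-109/9 + (-62 + 37)) = sqrt(-109/9 - 25) = sqrt(-334/9) = I*sqrt(334)/3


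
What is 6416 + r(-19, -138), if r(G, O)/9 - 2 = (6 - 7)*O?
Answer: 7676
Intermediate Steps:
r(G, O) = 18 - 9*O (r(G, O) = 18 + 9*((6 - 7)*O) = 18 + 9*(-O) = 18 - 9*O)
6416 + r(-19, -138) = 6416 + (18 - 9*(-138)) = 6416 + (18 + 1242) = 6416 + 1260 = 7676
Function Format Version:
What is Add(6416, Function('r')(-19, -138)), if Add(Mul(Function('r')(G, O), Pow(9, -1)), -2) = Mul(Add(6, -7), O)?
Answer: 7676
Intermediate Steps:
Function('r')(G, O) = Add(18, Mul(-9, O)) (Function('r')(G, O) = Add(18, Mul(9, Mul(Add(6, -7), O))) = Add(18, Mul(9, Mul(-1, O))) = Add(18, Mul(-9, O)))
Add(6416, Function('r')(-19, -138)) = Add(6416, Add(18, Mul(-9, -138))) = Add(6416, Add(18, 1242)) = Add(6416, 1260) = 7676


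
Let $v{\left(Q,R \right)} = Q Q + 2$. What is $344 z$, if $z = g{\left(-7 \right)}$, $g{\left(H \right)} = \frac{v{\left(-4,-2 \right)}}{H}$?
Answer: $- \frac{6192}{7} \approx -884.57$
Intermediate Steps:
$v{\left(Q,R \right)} = 2 + Q^{2}$ ($v{\left(Q,R \right)} = Q^{2} + 2 = 2 + Q^{2}$)
$g{\left(H \right)} = \frac{18}{H}$ ($g{\left(H \right)} = \frac{2 + \left(-4\right)^{2}}{H} = \frac{2 + 16}{H} = \frac{18}{H}$)
$z = - \frac{18}{7}$ ($z = \frac{18}{-7} = 18 \left(- \frac{1}{7}\right) = - \frac{18}{7} \approx -2.5714$)
$344 z = 344 \left(- \frac{18}{7}\right) = - \frac{6192}{7}$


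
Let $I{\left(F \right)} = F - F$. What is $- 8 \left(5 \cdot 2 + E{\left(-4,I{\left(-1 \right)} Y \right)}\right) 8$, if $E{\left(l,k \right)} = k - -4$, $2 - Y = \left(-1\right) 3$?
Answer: $-896$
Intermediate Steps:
$I{\left(F \right)} = 0$
$Y = 5$ ($Y = 2 - \left(-1\right) 3 = 2 - -3 = 2 + 3 = 5$)
$E{\left(l,k \right)} = 4 + k$ ($E{\left(l,k \right)} = k + 4 = 4 + k$)
$- 8 \left(5 \cdot 2 + E{\left(-4,I{\left(-1 \right)} Y \right)}\right) 8 = - 8 \left(5 \cdot 2 + \left(4 + 0 \cdot 5\right)\right) 8 = - 8 \left(10 + \left(4 + 0\right)\right) 8 = - 8 \left(10 + 4\right) 8 = \left(-8\right) 14 \cdot 8 = \left(-112\right) 8 = -896$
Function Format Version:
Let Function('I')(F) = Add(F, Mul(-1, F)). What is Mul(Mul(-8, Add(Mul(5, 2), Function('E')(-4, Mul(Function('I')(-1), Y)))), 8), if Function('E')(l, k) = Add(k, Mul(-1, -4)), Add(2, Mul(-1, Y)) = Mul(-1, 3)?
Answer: -896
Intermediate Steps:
Function('I')(F) = 0
Y = 5 (Y = Add(2, Mul(-1, Mul(-1, 3))) = Add(2, Mul(-1, -3)) = Add(2, 3) = 5)
Function('E')(l, k) = Add(4, k) (Function('E')(l, k) = Add(k, 4) = Add(4, k))
Mul(Mul(-8, Add(Mul(5, 2), Function('E')(-4, Mul(Function('I')(-1), Y)))), 8) = Mul(Mul(-8, Add(Mul(5, 2), Add(4, Mul(0, 5)))), 8) = Mul(Mul(-8, Add(10, Add(4, 0))), 8) = Mul(Mul(-8, Add(10, 4)), 8) = Mul(Mul(-8, 14), 8) = Mul(-112, 8) = -896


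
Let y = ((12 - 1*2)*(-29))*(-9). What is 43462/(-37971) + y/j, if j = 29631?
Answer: -396239404/375039567 ≈ -1.0565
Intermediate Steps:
y = 2610 (y = ((12 - 2)*(-29))*(-9) = (10*(-29))*(-9) = -290*(-9) = 2610)
43462/(-37971) + y/j = 43462/(-37971) + 2610/29631 = 43462*(-1/37971) + 2610*(1/29631) = -43462/37971 + 870/9877 = -396239404/375039567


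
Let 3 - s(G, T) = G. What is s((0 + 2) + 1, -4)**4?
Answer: 0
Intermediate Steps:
s(G, T) = 3 - G
s((0 + 2) + 1, -4)**4 = (3 - ((0 + 2) + 1))**4 = (3 - (2 + 1))**4 = (3 - 1*3)**4 = (3 - 3)**4 = 0**4 = 0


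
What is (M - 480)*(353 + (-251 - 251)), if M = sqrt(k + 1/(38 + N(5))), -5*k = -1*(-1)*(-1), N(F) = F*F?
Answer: 71520 - 298*sqrt(595)/105 ≈ 71451.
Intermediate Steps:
N(F) = F**2
k = 1/5 (k = -(-1*(-1))*(-1)/5 = -(-1)/5 = -1/5*(-1) = 1/5 ≈ 0.20000)
M = 2*sqrt(595)/105 (M = sqrt(1/5 + 1/(38 + 5**2)) = sqrt(1/5 + 1/(38 + 25)) = sqrt(1/5 + 1/63) = sqrt(68/315) = 2*sqrt(595)/105 ≈ 0.46462)
(M - 480)*(353 + (-251 - 251)) = (2*sqrt(595)/105 - 480)*(353 + (-251 - 251)) = (-480 + 2*sqrt(595)/105)*(353 - 502) = (-480 + 2*sqrt(595)/105)*(-149) = 71520 - 298*sqrt(595)/105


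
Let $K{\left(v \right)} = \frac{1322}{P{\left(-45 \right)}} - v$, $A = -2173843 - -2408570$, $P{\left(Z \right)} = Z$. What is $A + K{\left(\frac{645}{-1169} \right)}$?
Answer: $\frac{12346297442}{52605} \approx 2.347 \cdot 10^{5}$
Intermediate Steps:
$A = 234727$ ($A = -2173843 + 2408570 = 234727$)
$K{\left(v \right)} = - \frac{1322}{45} - v$ ($K{\left(v \right)} = \frac{1322}{-45} - v = 1322 \left(- \frac{1}{45}\right) - v = - \frac{1322}{45} - v$)
$A + K{\left(\frac{645}{-1169} \right)} = 234727 - \left(\frac{1322}{45} + \frac{645}{-1169}\right) = 234727 - \left(\frac{1322}{45} + 645 \left(- \frac{1}{1169}\right)\right) = 234727 - \frac{1516393}{52605} = \frac{12346297442}{52605}$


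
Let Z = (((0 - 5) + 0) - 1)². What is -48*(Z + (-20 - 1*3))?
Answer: -624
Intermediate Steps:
Z = 36 (Z = ((-5 + 0) - 1)² = (-5 - 1)² = (-6)² = 36)
-48*(Z + (-20 - 1*3)) = -48*(36 + (-20 - 1*3)) = -48*(36 + (-20 - 3)) = -48*(36 - 23) = -48*13 = -624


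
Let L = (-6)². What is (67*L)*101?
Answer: 243612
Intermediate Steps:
L = 36
(67*L)*101 = (67*36)*101 = 2412*101 = 243612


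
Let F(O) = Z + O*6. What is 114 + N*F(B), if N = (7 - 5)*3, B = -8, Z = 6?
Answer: -138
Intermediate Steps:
F(O) = 6 + 6*O (F(O) = 6 + O*6 = 6 + 6*O)
N = 6 (N = 2*3 = 6)
114 + N*F(B) = 114 + 6*(6 + 6*(-8)) = 114 + 6*(6 - 48) = 114 + 6*(-42) = 114 - 252 = -138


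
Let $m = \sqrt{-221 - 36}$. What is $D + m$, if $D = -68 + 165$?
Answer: $97 + i \sqrt{257} \approx 97.0 + 16.031 i$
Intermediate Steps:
$m = i \sqrt{257}$ ($m = \sqrt{-257} = i \sqrt{257} \approx 16.031 i$)
$D = 97$
$D + m = 97 + i \sqrt{257}$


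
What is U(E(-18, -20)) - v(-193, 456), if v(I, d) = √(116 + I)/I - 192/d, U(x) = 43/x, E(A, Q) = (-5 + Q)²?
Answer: 5817/11875 + I*√77/193 ≈ 0.48985 + 0.045466*I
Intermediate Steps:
v(I, d) = -192/d + √(116 + I)/I (v(I, d) = √(116 + I)/I - 192/d = -192/d + √(116 + I)/I)
U(E(-18, -20)) - v(-193, 456) = 43/((-5 - 20)²) - (-192/456 + √(116 - 193)/(-193)) = 43/((-25)²) - (-192*1/456 - I*√77/193) = 43/625 - (-8/19 - I*√77/193) = 43*(1/625) - (-8/19 - I*√77/193) = 43/625 + (8/19 + I*√77/193) = 5817/11875 + I*√77/193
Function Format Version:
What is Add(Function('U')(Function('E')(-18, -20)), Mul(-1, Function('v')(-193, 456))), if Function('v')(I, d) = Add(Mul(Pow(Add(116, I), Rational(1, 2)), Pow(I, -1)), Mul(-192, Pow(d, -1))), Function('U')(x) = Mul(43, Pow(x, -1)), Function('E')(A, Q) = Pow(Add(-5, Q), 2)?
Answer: Add(Rational(5817, 11875), Mul(Rational(1, 193), I, Pow(77, Rational(1, 2)))) ≈ Add(0.48985, Mul(0.045466, I))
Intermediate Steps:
Function('v')(I, d) = Add(Mul(-192, Pow(d, -1)), Mul(Pow(I, -1), Pow(Add(116, I), Rational(1, 2)))) (Function('v')(I, d) = Add(Mul(Pow(I, -1), Pow(Add(116, I), Rational(1, 2))), Mul(-192, Pow(d, -1))) = Add(Mul(-192, Pow(d, -1)), Mul(Pow(I, -1), Pow(Add(116, I), Rational(1, 2)))))
Add(Function('U')(Function('E')(-18, -20)), Mul(-1, Function('v')(-193, 456))) = Add(Mul(43, Pow(Pow(Add(-5, -20), 2), -1)), Mul(-1, Add(Mul(-192, Pow(456, -1)), Mul(Pow(-193, -1), Pow(Add(116, -193), Rational(1, 2)))))) = Add(Mul(43, Pow(Pow(-25, 2), -1)), Mul(-1, Add(Mul(-192, Rational(1, 456)), Mul(Rational(-1, 193), Pow(-77, Rational(1, 2)))))) = Add(Mul(43, Pow(625, -1)), Mul(-1, Add(Rational(-8, 19), Mul(Rational(-1, 193), Mul(I, Pow(77, Rational(1, 2))))))) = Add(Mul(43, Rational(1, 625)), Mul(-1, Add(Rational(-8, 19), Mul(Rational(-1, 193), I, Pow(77, Rational(1, 2)))))) = Add(Rational(43, 625), Add(Rational(8, 19), Mul(Rational(1, 193), I, Pow(77, Rational(1, 2))))) = Add(Rational(5817, 11875), Mul(Rational(1, 193), I, Pow(77, Rational(1, 2))))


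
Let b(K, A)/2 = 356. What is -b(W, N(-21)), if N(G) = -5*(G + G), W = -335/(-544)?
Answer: -712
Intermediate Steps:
W = 335/544 (W = -335*(-1/544) = 335/544 ≈ 0.61581)
N(G) = -10*G
b(K, A) = 712 (b(K, A) = 2*356 = 712)
-b(W, N(-21)) = -1*712 = -712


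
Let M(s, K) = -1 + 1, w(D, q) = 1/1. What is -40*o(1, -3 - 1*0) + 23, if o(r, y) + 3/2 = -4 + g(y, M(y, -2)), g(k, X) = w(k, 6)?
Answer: 203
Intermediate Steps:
w(D, q) = 1
M(s, K) = 0
g(k, X) = 1
o(r, y) = -9/2 (o(r, y) = -3/2 + (-4 + 1) = -3/2 - 3 = -9/2)
-40*o(1, -3 - 1*0) + 23 = -40*(-9/2) + 23 = 180 + 23 = 203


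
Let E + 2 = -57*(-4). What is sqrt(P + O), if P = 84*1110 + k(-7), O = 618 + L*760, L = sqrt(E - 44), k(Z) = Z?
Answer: sqrt(93851 + 760*sqrt(182)) ≈ 322.65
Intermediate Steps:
E = 226 (E = -2 - 57*(-4) = -2 + 228 = 226)
L = sqrt(182) (L = sqrt(226 - 44) = sqrt(182) ≈ 13.491)
O = 618 + 760*sqrt(182) (O = 618 + sqrt(182)*760 = 618 + 760*sqrt(182) ≈ 10871.)
P = 93233 (P = 84*1110 - 7 = 93240 - 7 = 93233)
sqrt(P + O) = sqrt(93233 + (618 + 760*sqrt(182))) = sqrt(93851 + 760*sqrt(182))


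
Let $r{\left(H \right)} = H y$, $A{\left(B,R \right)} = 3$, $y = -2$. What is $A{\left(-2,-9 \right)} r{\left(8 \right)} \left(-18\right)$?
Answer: $864$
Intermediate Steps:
$r{\left(H \right)} = - 2 H$ ($r{\left(H \right)} = H \left(-2\right) = - 2 H$)
$A{\left(-2,-9 \right)} r{\left(8 \right)} \left(-18\right) = 3 \left(\left(-2\right) 8\right) \left(-18\right) = 3 \left(-16\right) \left(-18\right) = \left(-48\right) \left(-18\right) = 864$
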